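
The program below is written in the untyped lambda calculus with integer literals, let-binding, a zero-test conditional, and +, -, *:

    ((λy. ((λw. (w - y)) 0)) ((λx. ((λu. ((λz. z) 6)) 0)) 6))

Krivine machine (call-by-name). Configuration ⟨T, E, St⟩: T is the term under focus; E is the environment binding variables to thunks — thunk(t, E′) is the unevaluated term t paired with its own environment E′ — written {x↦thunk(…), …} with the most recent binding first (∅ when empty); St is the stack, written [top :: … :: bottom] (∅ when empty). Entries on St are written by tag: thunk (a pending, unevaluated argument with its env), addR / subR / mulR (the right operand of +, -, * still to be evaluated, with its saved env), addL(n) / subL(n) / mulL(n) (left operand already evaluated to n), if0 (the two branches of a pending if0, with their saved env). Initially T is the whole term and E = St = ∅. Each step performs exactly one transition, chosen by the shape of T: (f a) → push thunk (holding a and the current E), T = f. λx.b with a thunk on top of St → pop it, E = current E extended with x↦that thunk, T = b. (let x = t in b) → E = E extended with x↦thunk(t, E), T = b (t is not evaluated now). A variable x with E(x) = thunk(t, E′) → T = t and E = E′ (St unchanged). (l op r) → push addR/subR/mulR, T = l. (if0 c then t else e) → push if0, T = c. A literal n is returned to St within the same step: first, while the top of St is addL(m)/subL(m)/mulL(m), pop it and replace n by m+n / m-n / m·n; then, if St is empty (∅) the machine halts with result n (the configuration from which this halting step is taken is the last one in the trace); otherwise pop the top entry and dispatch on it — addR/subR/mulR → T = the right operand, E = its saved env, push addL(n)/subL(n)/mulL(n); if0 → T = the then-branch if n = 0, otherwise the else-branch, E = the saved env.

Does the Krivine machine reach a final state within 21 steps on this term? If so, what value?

Answer: -6

Execution trace:
[0] [T=((λy. ((λw. (w - y)) 0)) ((λx. ((λu. ((λz. z) 6)) 0)) 6)) | E=∅ | St=∅]
[1] [T=(λy. ((λw. (w - y)) 0)) | E=∅ | St=[thunk]]
[2] [T=((λw. (w - y)) 0) | E={y↦thunk(((λx. ((λu. ((λz. z) 6)) 0)) 6), ∅)} | St=∅]
[3] [T=(λw. (w - y)) | E={y↦thunk(((λx. ((λu. ((λz. z) 6)) 0)) 6), ∅)} | St=[thunk]]
[4] [T=(w - y) | E={w↦thunk(0, {y↦thunk(((λx. ((λu. ((λz. z) 6)) 0)) 6), ∅)}), y↦thunk(((λx. ((λu. ((λz. z) 6)) 0)) 6), ∅)} | St=∅]
[5] [T=w | E={w↦thunk(0, {y↦thunk(((λx. ((λu. ((λz. z) 6)) 0)) 6), ∅)}), y↦thunk(((λx. ((λu. ((λz. z) 6)) 0)) 6), ∅)} | St=[subR]]
[6] [T=0 | E={y↦thunk(((λx. ((λu. ((λz. z) 6)) 0)) 6), ∅)} | St=[subR]]
[7] [T=y | E={w↦thunk(0, {y↦thunk(((λx. ((λu. ((λz. z) 6)) 0)) 6), ∅)}), y↦thunk(((λx. ((λu. ((λz. z) 6)) 0)) 6), ∅)} | St=[subL(0)]]
[8] [T=((λx. ((λu. ((λz. z) 6)) 0)) 6) | E=∅ | St=[subL(0)]]
[9] [T=(λx. ((λu. ((λz. z) 6)) 0)) | E=∅ | St=[thunk :: subL(0)]]
[10] [T=((λu. ((λz. z) 6)) 0) | E={x↦thunk(6, ∅)} | St=[subL(0)]]
[11] [T=(λu. ((λz. z) 6)) | E={x↦thunk(6, ∅)} | St=[thunk :: subL(0)]]
[12] [T=((λz. z) 6) | E={u↦thunk(0, {x↦thunk(6, ∅)}), x↦thunk(6, ∅)} | St=[subL(0)]]
[13] [T=(λz. z) | E={u↦thunk(0, {x↦thunk(6, ∅)}), x↦thunk(6, ∅)} | St=[thunk :: subL(0)]]
[14] [T=z | E={z↦thunk(6, {u↦thunk(0, {x↦thunk(6, ∅)}), x↦thunk(6, ∅)}), u↦thunk(0, {x↦thunk(6, ∅)}), x↦thunk(6, ∅)} | St=[subL(0)]]
[15] [T=6 | E={u↦thunk(0, {x↦thunk(6, ∅)}), x↦thunk(6, ∅)} | St=[subL(0)]]
→ final value -6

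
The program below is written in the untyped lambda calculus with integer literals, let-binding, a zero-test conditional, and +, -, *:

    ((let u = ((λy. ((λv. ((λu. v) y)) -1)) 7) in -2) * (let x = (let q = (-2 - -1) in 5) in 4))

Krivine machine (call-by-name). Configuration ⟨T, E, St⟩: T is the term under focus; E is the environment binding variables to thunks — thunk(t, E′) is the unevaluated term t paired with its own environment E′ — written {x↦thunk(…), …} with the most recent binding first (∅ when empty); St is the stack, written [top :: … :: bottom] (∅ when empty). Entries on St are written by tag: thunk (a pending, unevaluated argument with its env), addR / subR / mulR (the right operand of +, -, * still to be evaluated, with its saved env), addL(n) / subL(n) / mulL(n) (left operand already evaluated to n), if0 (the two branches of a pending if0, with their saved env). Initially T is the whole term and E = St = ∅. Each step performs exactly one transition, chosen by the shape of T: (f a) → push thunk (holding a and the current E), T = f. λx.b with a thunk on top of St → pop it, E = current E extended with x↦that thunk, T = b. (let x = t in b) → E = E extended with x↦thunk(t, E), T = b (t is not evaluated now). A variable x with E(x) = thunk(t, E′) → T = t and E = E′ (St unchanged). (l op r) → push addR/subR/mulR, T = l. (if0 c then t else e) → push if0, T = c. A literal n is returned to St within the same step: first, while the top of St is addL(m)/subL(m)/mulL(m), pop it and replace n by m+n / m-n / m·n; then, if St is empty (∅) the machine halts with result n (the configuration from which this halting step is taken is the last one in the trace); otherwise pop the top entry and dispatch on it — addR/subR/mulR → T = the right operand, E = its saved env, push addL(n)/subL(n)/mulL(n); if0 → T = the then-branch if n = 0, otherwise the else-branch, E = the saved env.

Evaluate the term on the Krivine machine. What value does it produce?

Answer: -8

Derivation:
[0] <T=((let u = ((λy. ((λv. ((λu. v) y)) -1)) 7) in -2) * (let x = (let q = (-2 - -1) in 5) in 4)), E=∅, St=∅>
[1] <T=(let u = ((λy. ((λv. ((λu. v) y)) -1)) 7) in -2), E=∅, St=[mulR]>
[2] <T=-2, E={u↦thunk(((λy. ((λv. ((λu. v) y)) -1)) 7), ∅)}, St=[mulR]>
[3] <T=(let x = (let q = (-2 - -1) in 5) in 4), E=∅, St=[mulL(-2)]>
[4] <T=4, E={x↦thunk((let q = (-2 - -1) in 5), ∅)}, St=[mulL(-2)]>
→ final value -8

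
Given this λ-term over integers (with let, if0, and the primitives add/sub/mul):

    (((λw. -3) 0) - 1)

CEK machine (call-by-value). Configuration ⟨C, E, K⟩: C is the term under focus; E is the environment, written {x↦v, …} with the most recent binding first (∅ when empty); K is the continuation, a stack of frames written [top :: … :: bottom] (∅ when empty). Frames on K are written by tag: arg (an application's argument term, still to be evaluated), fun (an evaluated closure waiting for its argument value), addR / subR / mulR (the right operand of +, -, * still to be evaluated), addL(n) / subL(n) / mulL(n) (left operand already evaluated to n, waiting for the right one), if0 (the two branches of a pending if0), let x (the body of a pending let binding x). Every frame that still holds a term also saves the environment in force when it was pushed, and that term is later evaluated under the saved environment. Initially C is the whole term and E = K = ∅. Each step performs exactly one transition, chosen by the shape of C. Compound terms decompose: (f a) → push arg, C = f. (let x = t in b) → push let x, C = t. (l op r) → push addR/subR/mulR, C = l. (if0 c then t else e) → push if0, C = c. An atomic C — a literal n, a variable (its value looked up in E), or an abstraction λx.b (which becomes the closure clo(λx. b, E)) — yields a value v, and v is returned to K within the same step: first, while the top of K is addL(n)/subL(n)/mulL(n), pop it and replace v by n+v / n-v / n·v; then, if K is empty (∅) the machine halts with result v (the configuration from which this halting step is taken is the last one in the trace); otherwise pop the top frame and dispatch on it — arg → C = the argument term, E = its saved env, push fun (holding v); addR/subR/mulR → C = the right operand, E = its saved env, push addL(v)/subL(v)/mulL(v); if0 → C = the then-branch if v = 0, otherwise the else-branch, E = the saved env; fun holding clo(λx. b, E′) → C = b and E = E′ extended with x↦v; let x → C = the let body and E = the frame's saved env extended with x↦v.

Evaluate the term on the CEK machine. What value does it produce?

Answer: -4

Machine steps:
step 0: ⟨C=(((λw. -3) 0) - 1); E=∅; K=∅⟩
step 1: ⟨C=((λw. -3) 0); E=∅; K=[subR]⟩
step 2: ⟨C=(λw. -3); E=∅; K=[arg :: subR]⟩
step 3: ⟨C=0; E=∅; K=[fun :: subR]⟩
step 4: ⟨C=-3; E={w↦0}; K=[subR]⟩
step 5: ⟨C=1; E=∅; K=[subL(-3)]⟩
→ final value -4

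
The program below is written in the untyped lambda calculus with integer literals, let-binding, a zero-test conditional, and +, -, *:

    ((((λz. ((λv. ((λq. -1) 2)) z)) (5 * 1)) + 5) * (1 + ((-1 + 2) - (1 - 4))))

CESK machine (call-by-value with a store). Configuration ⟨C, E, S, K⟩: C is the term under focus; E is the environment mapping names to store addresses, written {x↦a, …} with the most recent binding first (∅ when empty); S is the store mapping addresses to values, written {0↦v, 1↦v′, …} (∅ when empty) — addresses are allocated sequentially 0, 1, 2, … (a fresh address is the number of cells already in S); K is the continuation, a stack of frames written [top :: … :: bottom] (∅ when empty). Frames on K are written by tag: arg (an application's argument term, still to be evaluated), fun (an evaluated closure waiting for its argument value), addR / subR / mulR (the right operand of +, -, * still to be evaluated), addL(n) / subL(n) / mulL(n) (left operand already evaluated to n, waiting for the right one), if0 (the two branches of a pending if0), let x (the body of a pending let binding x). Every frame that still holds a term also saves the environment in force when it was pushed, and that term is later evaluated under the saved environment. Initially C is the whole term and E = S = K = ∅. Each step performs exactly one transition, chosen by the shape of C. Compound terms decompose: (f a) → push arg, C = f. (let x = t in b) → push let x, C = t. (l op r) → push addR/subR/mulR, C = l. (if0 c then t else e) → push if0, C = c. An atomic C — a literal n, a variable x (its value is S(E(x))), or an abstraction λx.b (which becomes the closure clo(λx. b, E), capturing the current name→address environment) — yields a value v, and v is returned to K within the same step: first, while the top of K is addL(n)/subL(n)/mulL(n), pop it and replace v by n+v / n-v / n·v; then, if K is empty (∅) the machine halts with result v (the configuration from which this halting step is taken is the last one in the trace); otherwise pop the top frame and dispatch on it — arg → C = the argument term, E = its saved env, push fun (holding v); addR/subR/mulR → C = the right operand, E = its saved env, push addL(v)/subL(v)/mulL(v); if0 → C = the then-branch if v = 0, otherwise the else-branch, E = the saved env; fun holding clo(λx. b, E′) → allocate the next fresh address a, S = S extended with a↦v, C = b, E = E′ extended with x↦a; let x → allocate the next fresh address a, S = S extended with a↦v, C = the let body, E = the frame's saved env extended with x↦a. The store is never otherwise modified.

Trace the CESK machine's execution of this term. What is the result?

0. <C=((((λz. ((λv. ((λq. -1) 2)) z)) (5 * 1)) + 5) * (1 + ((-1 + 2) - (1 - 4)))), E=∅, S=∅, K=∅>
1. <C=(((λz. ((λv. ((λq. -1) 2)) z)) (5 * 1)) + 5), E=∅, S=∅, K=[mulR]>
2. <C=((λz. ((λv. ((λq. -1) 2)) z)) (5 * 1)), E=∅, S=∅, K=[addR :: mulR]>
3. <C=(λz. ((λv. ((λq. -1) 2)) z)), E=∅, S=∅, K=[arg :: addR :: mulR]>
4. <C=(5 * 1), E=∅, S=∅, K=[fun :: addR :: mulR]>
5. <C=5, E=∅, S=∅, K=[mulR :: fun :: addR :: mulR]>
6. <C=1, E=∅, S=∅, K=[mulL(5) :: fun :: addR :: mulR]>
7. <C=((λv. ((λq. -1) 2)) z), E={z↦0}, S={0↦5}, K=[addR :: mulR]>
8. <C=(λv. ((λq. -1) 2)), E={z↦0}, S={0↦5}, K=[arg :: addR :: mulR]>
9. <C=z, E={z↦0}, S={0↦5}, K=[fun :: addR :: mulR]>
10. <C=((λq. -1) 2), E={v↦1, z↦0}, S={0↦5, 1↦5}, K=[addR :: mulR]>
11. <C=(λq. -1), E={v↦1, z↦0}, S={0↦5, 1↦5}, K=[arg :: addR :: mulR]>
12. <C=2, E={v↦1, z↦0}, S={0↦5, 1↦5}, K=[fun :: addR :: mulR]>
13. <C=-1, E={q↦2, v↦1, z↦0}, S={0↦5, 1↦5, 2↦2}, K=[addR :: mulR]>
14. <C=5, E=∅, S={0↦5, 1↦5, 2↦2}, K=[addL(-1) :: mulR]>
15. <C=(1 + ((-1 + 2) - (1 - 4))), E=∅, S={0↦5, 1↦5, 2↦2}, K=[mulL(4)]>
16. <C=1, E=∅, S={0↦5, 1↦5, 2↦2}, K=[addR :: mulL(4)]>
17. <C=((-1 + 2) - (1 - 4)), E=∅, S={0↦5, 1↦5, 2↦2}, K=[addL(1) :: mulL(4)]>
18. <C=(-1 + 2), E=∅, S={0↦5, 1↦5, 2↦2}, K=[subR :: addL(1) :: mulL(4)]>
19. <C=-1, E=∅, S={0↦5, 1↦5, 2↦2}, K=[addR :: subR :: addL(1) :: mulL(4)]>
20. <C=2, E=∅, S={0↦5, 1↦5, 2↦2}, K=[addL(-1) :: subR :: addL(1) :: mulL(4)]>
21. <C=(1 - 4), E=∅, S={0↦5, 1↦5, 2↦2}, K=[subL(1) :: addL(1) :: mulL(4)]>
22. <C=1, E=∅, S={0↦5, 1↦5, 2↦2}, K=[subR :: subL(1) :: addL(1) :: mulL(4)]>
23. <C=4, E=∅, S={0↦5, 1↦5, 2↦2}, K=[subL(1) :: subL(1) :: addL(1) :: mulL(4)]>
→ final value 20

Answer: 20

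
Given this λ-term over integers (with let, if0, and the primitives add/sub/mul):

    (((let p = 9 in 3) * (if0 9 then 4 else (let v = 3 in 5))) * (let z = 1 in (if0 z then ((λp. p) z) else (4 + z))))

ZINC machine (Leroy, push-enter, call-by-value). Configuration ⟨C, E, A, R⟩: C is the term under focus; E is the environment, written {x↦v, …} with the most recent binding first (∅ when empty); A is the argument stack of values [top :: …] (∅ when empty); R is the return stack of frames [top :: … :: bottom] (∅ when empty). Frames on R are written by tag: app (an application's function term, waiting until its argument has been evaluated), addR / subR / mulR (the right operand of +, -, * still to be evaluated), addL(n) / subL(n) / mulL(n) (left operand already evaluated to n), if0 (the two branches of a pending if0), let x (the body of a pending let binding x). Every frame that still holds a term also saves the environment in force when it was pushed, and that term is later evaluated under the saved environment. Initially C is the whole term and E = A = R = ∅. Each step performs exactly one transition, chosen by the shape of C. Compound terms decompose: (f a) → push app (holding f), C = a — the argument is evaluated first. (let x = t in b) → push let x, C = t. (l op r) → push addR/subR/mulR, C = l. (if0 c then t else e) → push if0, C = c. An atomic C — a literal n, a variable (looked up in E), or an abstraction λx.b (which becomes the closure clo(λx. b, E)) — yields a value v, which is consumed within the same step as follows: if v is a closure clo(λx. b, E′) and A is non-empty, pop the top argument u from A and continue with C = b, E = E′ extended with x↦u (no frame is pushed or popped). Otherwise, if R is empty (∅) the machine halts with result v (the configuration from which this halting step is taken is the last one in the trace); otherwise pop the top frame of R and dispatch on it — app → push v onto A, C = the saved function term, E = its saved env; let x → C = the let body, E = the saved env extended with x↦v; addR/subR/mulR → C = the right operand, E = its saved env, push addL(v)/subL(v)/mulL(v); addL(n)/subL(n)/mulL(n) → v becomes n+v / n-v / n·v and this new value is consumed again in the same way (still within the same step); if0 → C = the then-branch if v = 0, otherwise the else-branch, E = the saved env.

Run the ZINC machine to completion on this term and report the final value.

Answer: 75

Execution trace:
t=0: [C=(((let p = 9 in 3) * (if0 9 then 4 else (let v = 3 in 5))) * (let z = 1 in (if0 z then ((λp. p) z) else (4 + z)))) | E=∅ | A=∅ | R=∅]
t=1: [C=((let p = 9 in 3) * (if0 9 then 4 else (let v = 3 in 5))) | E=∅ | A=∅ | R=[mulR]]
t=2: [C=(let p = 9 in 3) | E=∅ | A=∅ | R=[mulR :: mulR]]
t=3: [C=9 | E=∅ | A=∅ | R=[let p :: mulR :: mulR]]
t=4: [C=3 | E={p↦9} | A=∅ | R=[mulR :: mulR]]
t=5: [C=(if0 9 then 4 else (let v = 3 in 5)) | E=∅ | A=∅ | R=[mulL(3) :: mulR]]
t=6: [C=9 | E=∅ | A=∅ | R=[if0 :: mulL(3) :: mulR]]
t=7: [C=(let v = 3 in 5) | E=∅ | A=∅ | R=[mulL(3) :: mulR]]
t=8: [C=3 | E=∅ | A=∅ | R=[let v :: mulL(3) :: mulR]]
t=9: [C=5 | E={v↦3} | A=∅ | R=[mulL(3) :: mulR]]
t=10: [C=(let z = 1 in (if0 z then ((λp. p) z) else (4 + z))) | E=∅ | A=∅ | R=[mulL(15)]]
t=11: [C=1 | E=∅ | A=∅ | R=[let z :: mulL(15)]]
t=12: [C=(if0 z then ((λp. p) z) else (4 + z)) | E={z↦1} | A=∅ | R=[mulL(15)]]
t=13: [C=z | E={z↦1} | A=∅ | R=[if0 :: mulL(15)]]
t=14: [C=(4 + z) | E={z↦1} | A=∅ | R=[mulL(15)]]
t=15: [C=4 | E={z↦1} | A=∅ | R=[addR :: mulL(15)]]
t=16: [C=z | E={z↦1} | A=∅ | R=[addL(4) :: mulL(15)]]
→ final value 75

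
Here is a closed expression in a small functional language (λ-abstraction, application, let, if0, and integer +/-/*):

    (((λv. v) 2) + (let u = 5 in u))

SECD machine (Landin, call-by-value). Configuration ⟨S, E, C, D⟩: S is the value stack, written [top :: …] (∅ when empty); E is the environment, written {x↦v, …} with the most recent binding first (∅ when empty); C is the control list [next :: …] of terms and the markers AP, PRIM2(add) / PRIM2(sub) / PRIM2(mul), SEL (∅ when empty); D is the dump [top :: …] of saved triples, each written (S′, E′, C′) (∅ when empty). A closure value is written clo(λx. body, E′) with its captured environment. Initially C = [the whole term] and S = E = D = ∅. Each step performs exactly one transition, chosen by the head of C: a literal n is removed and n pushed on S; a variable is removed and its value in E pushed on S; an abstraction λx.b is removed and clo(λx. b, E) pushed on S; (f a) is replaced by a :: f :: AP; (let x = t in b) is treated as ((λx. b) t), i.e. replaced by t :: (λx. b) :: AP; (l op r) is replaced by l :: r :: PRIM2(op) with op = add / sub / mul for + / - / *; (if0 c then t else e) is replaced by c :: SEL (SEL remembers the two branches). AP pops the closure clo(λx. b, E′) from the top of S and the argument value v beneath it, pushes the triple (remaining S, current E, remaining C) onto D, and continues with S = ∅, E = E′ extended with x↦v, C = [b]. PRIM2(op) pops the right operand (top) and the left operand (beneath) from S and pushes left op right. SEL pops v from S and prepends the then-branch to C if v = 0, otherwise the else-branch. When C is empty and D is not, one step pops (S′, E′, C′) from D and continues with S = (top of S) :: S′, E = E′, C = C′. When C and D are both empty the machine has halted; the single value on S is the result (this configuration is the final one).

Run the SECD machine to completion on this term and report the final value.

Answer: 7

Machine steps:
[0] ⟨S=∅; E=∅; C=[(((λv. v) 2) + (let u = 5 in u))]; D=∅⟩
[1] ⟨S=∅; E=∅; C=[((λv. v) 2) :: (let u = 5 in u) :: PRIM2(add)]; D=∅⟩
[2] ⟨S=∅; E=∅; C=[2 :: (λv. v) :: AP :: (let u = 5 in u) :: PRIM2(add)]; D=∅⟩
[3] ⟨S=[2]; E=∅; C=[(λv. v) :: AP :: (let u = 5 in u) :: PRIM2(add)]; D=∅⟩
[4] ⟨S=[clo(λv. v, ∅) :: 2]; E=∅; C=[AP :: (let u = 5 in u) :: PRIM2(add)]; D=∅⟩
[5] ⟨S=∅; E={v↦2}; C=[v]; D=[(∅, ∅, [(let u = 5 in u) :: PRIM2(add)])]⟩
[6] ⟨S=[2]; E={v↦2}; C=∅; D=[(∅, ∅, [(let u = 5 in u) :: PRIM2(add)])]⟩
[7] ⟨S=[2]; E=∅; C=[(let u = 5 in u) :: PRIM2(add)]; D=∅⟩
[8] ⟨S=[2]; E=∅; C=[5 :: (λu. u) :: AP :: PRIM2(add)]; D=∅⟩
[9] ⟨S=[5 :: 2]; E=∅; C=[(λu. u) :: AP :: PRIM2(add)]; D=∅⟩
[10] ⟨S=[clo(λu. u, ∅) :: 5 :: 2]; E=∅; C=[AP :: PRIM2(add)]; D=∅⟩
[11] ⟨S=∅; E={u↦5}; C=[u]; D=[([2], ∅, [PRIM2(add)])]⟩
[12] ⟨S=[5]; E={u↦5}; C=∅; D=[([2], ∅, [PRIM2(add)])]⟩
[13] ⟨S=[5 :: 2]; E=∅; C=[PRIM2(add)]; D=∅⟩
[14] ⟨S=[7]; E=∅; C=∅; D=∅⟩
→ final value 7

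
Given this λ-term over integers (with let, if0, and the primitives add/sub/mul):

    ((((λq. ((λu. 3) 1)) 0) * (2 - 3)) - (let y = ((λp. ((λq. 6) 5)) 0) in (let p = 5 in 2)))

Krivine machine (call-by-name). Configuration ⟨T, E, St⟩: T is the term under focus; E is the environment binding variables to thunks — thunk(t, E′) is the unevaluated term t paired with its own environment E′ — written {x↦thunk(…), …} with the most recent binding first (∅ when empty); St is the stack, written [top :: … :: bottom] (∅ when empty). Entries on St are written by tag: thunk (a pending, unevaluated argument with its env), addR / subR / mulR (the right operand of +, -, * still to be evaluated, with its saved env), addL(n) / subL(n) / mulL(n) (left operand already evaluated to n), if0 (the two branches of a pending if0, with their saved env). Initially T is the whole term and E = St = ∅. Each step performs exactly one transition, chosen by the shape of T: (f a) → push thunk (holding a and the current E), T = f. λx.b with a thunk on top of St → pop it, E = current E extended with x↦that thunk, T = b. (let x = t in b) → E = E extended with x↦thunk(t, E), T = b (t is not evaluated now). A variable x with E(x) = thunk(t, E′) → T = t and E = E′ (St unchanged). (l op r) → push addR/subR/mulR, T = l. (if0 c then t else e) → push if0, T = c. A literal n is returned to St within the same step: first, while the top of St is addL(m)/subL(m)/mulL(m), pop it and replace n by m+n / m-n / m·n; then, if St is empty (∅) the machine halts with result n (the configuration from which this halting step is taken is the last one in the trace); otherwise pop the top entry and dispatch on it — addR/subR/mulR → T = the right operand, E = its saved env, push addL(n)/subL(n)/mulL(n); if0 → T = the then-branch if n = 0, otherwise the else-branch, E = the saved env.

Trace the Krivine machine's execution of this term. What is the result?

[0] <T=((((λq. ((λu. 3) 1)) 0) * (2 - 3)) - (let y = ((λp. ((λq. 6) 5)) 0) in (let p = 5 in 2))), E=∅, St=∅>
[1] <T=(((λq. ((λu. 3) 1)) 0) * (2 - 3)), E=∅, St=[subR]>
[2] <T=((λq. ((λu. 3) 1)) 0), E=∅, St=[mulR :: subR]>
[3] <T=(λq. ((λu. 3) 1)), E=∅, St=[thunk :: mulR :: subR]>
[4] <T=((λu. 3) 1), E={q↦thunk(0, ∅)}, St=[mulR :: subR]>
[5] <T=(λu. 3), E={q↦thunk(0, ∅)}, St=[thunk :: mulR :: subR]>
[6] <T=3, E={u↦thunk(1, {q↦thunk(0, ∅)}), q↦thunk(0, ∅)}, St=[mulR :: subR]>
[7] <T=(2 - 3), E=∅, St=[mulL(3) :: subR]>
[8] <T=2, E=∅, St=[subR :: mulL(3) :: subR]>
[9] <T=3, E=∅, St=[subL(2) :: mulL(3) :: subR]>
[10] <T=(let y = ((λp. ((λq. 6) 5)) 0) in (let p = 5 in 2)), E=∅, St=[subL(-3)]>
[11] <T=(let p = 5 in 2), E={y↦thunk(((λp. ((λq. 6) 5)) 0), ∅)}, St=[subL(-3)]>
[12] <T=2, E={p↦thunk(5, {y↦thunk(((λp. ((λq. 6) 5)) 0), ∅)}), y↦thunk(((λp. ((λq. 6) 5)) 0), ∅)}, St=[subL(-3)]>
→ final value -5

Answer: -5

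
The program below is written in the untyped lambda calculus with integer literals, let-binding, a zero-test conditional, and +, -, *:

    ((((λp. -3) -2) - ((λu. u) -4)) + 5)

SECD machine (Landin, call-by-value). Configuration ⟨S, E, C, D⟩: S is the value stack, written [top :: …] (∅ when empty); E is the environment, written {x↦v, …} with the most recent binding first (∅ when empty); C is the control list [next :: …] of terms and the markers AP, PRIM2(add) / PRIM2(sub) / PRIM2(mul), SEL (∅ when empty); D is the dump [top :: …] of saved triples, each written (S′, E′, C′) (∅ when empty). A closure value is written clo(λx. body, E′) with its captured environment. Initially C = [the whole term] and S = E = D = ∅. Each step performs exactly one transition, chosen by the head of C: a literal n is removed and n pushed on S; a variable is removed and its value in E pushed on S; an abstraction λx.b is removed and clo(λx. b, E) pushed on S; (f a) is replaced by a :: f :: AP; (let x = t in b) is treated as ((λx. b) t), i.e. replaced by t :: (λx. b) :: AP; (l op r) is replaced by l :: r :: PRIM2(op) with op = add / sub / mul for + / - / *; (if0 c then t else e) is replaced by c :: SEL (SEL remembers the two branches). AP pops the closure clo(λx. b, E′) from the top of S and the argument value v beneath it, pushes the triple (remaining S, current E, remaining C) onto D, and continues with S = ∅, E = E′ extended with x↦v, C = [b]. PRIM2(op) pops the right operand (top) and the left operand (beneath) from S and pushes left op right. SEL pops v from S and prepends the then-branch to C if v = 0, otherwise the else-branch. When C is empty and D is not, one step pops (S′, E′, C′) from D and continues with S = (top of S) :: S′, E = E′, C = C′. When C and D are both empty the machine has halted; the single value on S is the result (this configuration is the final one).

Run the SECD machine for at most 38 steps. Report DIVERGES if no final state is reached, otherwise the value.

t=0: [S=∅ | E=∅ | C=[((((λp. -3) -2) - ((λu. u) -4)) + 5)] | D=∅]
t=1: [S=∅ | E=∅ | C=[(((λp. -3) -2) - ((λu. u) -4)) :: 5 :: PRIM2(add)] | D=∅]
t=2: [S=∅ | E=∅ | C=[((λp. -3) -2) :: ((λu. u) -4) :: PRIM2(sub) :: 5 :: PRIM2(add)] | D=∅]
t=3: [S=∅ | E=∅ | C=[-2 :: (λp. -3) :: AP :: ((λu. u) -4) :: PRIM2(sub) :: 5 :: PRIM2(add)] | D=∅]
t=4: [S=[-2] | E=∅ | C=[(λp. -3) :: AP :: ((λu. u) -4) :: PRIM2(sub) :: 5 :: PRIM2(add)] | D=∅]
t=5: [S=[clo(λp. -3, ∅) :: -2] | E=∅ | C=[AP :: ((λu. u) -4) :: PRIM2(sub) :: 5 :: PRIM2(add)] | D=∅]
t=6: [S=∅ | E={p↦-2} | C=[-3] | D=[(∅, ∅, [((λu. u) -4) :: PRIM2(sub) :: 5 :: PRIM2(add)])]]
t=7: [S=[-3] | E={p↦-2} | C=∅ | D=[(∅, ∅, [((λu. u) -4) :: PRIM2(sub) :: 5 :: PRIM2(add)])]]
t=8: [S=[-3] | E=∅ | C=[((λu. u) -4) :: PRIM2(sub) :: 5 :: PRIM2(add)] | D=∅]
t=9: [S=[-3] | E=∅ | C=[-4 :: (λu. u) :: AP :: PRIM2(sub) :: 5 :: PRIM2(add)] | D=∅]
t=10: [S=[-4 :: -3] | E=∅ | C=[(λu. u) :: AP :: PRIM2(sub) :: 5 :: PRIM2(add)] | D=∅]
t=11: [S=[clo(λu. u, ∅) :: -4 :: -3] | E=∅ | C=[AP :: PRIM2(sub) :: 5 :: PRIM2(add)] | D=∅]
t=12: [S=∅ | E={u↦-4} | C=[u] | D=[([-3], ∅, [PRIM2(sub) :: 5 :: PRIM2(add)])]]
t=13: [S=[-4] | E={u↦-4} | C=∅ | D=[([-3], ∅, [PRIM2(sub) :: 5 :: PRIM2(add)])]]
t=14: [S=[-4 :: -3] | E=∅ | C=[PRIM2(sub) :: 5 :: PRIM2(add)] | D=∅]
t=15: [S=[1] | E=∅ | C=[5 :: PRIM2(add)] | D=∅]
t=16: [S=[5 :: 1] | E=∅ | C=[PRIM2(add)] | D=∅]
t=17: [S=[6] | E=∅ | C=∅ | D=∅]
→ final value 6

Answer: 6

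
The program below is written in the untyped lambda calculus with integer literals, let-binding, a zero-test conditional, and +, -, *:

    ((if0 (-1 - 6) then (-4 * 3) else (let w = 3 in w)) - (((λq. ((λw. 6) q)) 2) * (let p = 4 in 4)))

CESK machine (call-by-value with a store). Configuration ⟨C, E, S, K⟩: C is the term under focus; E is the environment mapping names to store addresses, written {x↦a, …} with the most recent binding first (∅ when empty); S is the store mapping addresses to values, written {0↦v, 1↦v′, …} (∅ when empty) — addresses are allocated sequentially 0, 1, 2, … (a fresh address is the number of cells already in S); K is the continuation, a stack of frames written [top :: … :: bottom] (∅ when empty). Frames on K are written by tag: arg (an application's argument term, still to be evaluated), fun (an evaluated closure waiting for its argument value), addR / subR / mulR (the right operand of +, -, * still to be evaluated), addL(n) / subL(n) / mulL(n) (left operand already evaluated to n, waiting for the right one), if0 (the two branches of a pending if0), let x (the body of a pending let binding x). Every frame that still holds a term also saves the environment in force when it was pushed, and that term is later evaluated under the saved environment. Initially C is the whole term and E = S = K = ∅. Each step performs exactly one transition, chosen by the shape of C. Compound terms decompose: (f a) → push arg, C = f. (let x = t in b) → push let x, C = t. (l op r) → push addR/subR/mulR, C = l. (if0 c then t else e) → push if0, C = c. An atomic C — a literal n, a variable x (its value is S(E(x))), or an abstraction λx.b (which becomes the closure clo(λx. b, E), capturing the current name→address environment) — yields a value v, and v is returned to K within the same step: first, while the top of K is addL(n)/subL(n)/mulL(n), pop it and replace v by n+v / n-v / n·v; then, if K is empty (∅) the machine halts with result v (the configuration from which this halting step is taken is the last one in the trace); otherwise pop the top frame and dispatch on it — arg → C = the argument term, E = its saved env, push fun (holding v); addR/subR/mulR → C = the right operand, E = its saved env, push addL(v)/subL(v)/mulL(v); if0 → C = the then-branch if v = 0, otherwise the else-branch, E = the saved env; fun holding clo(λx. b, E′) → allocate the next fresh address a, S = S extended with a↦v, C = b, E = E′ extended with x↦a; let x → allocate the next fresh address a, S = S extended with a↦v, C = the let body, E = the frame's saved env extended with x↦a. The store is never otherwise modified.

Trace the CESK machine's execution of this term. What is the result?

t=0: ⟨C=((if0 (-1 - 6) then (-4 * 3) else (let w = 3 in w)) - (((λq. ((λw. 6) q)) 2) * (let p = 4 in 4))); E=∅; S=∅; K=∅⟩
t=1: ⟨C=(if0 (-1 - 6) then (-4 * 3) else (let w = 3 in w)); E=∅; S=∅; K=[subR]⟩
t=2: ⟨C=(-1 - 6); E=∅; S=∅; K=[if0 :: subR]⟩
t=3: ⟨C=-1; E=∅; S=∅; K=[subR :: if0 :: subR]⟩
t=4: ⟨C=6; E=∅; S=∅; K=[subL(-1) :: if0 :: subR]⟩
t=5: ⟨C=(let w = 3 in w); E=∅; S=∅; K=[subR]⟩
t=6: ⟨C=3; E=∅; S=∅; K=[let w :: subR]⟩
t=7: ⟨C=w; E={w↦0}; S={0↦3}; K=[subR]⟩
t=8: ⟨C=(((λq. ((λw. 6) q)) 2) * (let p = 4 in 4)); E=∅; S={0↦3}; K=[subL(3)]⟩
t=9: ⟨C=((λq. ((λw. 6) q)) 2); E=∅; S={0↦3}; K=[mulR :: subL(3)]⟩
t=10: ⟨C=(λq. ((λw. 6) q)); E=∅; S={0↦3}; K=[arg :: mulR :: subL(3)]⟩
t=11: ⟨C=2; E=∅; S={0↦3}; K=[fun :: mulR :: subL(3)]⟩
t=12: ⟨C=((λw. 6) q); E={q↦1}; S={0↦3, 1↦2}; K=[mulR :: subL(3)]⟩
t=13: ⟨C=(λw. 6); E={q↦1}; S={0↦3, 1↦2}; K=[arg :: mulR :: subL(3)]⟩
t=14: ⟨C=q; E={q↦1}; S={0↦3, 1↦2}; K=[fun :: mulR :: subL(3)]⟩
t=15: ⟨C=6; E={w↦2, q↦1}; S={0↦3, 1↦2, 2↦2}; K=[mulR :: subL(3)]⟩
t=16: ⟨C=(let p = 4 in 4); E=∅; S={0↦3, 1↦2, 2↦2}; K=[mulL(6) :: subL(3)]⟩
t=17: ⟨C=4; E=∅; S={0↦3, 1↦2, 2↦2}; K=[let p :: mulL(6) :: subL(3)]⟩
t=18: ⟨C=4; E={p↦3}; S={0↦3, 1↦2, 2↦2, 3↦4}; K=[mulL(6) :: subL(3)]⟩
→ final value -21

Answer: -21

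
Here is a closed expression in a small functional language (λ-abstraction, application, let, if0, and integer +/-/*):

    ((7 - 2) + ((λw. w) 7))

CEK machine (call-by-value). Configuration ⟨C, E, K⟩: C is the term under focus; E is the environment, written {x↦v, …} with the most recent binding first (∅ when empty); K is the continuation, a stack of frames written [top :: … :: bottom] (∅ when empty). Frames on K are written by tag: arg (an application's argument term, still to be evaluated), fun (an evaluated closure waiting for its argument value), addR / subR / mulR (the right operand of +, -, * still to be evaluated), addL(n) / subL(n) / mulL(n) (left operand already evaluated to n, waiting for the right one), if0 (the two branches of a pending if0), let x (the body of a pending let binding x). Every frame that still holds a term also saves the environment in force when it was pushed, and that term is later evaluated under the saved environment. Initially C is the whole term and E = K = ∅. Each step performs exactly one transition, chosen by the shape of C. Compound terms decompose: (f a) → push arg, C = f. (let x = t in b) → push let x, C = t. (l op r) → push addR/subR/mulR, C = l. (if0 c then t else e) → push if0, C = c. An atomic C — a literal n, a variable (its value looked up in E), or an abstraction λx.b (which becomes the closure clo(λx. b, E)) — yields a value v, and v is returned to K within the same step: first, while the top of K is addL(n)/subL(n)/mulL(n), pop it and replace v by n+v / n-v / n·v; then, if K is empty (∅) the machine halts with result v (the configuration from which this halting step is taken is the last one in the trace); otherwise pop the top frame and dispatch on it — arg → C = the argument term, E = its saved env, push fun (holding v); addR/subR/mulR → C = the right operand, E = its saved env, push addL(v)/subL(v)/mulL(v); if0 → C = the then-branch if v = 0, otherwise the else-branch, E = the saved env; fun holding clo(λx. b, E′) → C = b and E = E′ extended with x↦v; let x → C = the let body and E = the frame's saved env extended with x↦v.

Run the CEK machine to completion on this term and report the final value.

step 0: ⟨C=((7 - 2) + ((λw. w) 7)); E=∅; K=∅⟩
step 1: ⟨C=(7 - 2); E=∅; K=[addR]⟩
step 2: ⟨C=7; E=∅; K=[subR :: addR]⟩
step 3: ⟨C=2; E=∅; K=[subL(7) :: addR]⟩
step 4: ⟨C=((λw. w) 7); E=∅; K=[addL(5)]⟩
step 5: ⟨C=(λw. w); E=∅; K=[arg :: addL(5)]⟩
step 6: ⟨C=7; E=∅; K=[fun :: addL(5)]⟩
step 7: ⟨C=w; E={w↦7}; K=[addL(5)]⟩
→ final value 12

Answer: 12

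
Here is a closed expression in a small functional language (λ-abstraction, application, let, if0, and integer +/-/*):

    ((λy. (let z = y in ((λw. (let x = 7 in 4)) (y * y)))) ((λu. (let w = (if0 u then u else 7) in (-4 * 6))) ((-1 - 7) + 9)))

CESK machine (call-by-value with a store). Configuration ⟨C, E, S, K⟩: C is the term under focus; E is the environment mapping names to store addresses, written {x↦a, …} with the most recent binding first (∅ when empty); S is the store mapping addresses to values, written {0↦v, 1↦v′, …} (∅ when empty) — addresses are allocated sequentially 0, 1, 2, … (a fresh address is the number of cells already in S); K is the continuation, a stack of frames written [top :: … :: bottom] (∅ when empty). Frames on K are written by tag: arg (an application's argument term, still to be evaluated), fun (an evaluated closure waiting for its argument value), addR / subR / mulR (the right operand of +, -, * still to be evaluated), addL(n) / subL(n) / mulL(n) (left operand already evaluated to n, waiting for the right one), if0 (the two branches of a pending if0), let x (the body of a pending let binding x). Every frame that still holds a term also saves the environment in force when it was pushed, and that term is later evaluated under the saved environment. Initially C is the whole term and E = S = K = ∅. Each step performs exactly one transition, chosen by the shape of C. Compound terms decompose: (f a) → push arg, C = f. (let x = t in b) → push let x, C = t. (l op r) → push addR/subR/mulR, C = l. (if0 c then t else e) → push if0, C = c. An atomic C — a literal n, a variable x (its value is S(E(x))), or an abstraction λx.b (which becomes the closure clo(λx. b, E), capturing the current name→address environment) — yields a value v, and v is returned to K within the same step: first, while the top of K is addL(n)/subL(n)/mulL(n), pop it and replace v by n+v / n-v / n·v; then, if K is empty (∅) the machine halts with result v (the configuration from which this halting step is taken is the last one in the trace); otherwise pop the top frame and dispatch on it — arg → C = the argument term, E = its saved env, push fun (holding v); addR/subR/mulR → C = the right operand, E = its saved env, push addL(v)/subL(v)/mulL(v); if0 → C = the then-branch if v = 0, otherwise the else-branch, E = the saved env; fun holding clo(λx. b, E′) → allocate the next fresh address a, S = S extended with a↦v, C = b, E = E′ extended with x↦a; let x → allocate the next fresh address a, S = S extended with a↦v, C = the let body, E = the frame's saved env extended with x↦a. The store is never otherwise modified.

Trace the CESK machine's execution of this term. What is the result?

Answer: 4

Execution trace:
[0] <C=((λy. (let z = y in ((λw. (let x = 7 in 4)) (y * y)))) ((λu. (let w = (if0 u then u else 7) in (-4 * 6))) ((-1 - 7) + 9))), E=∅, S=∅, K=∅>
[1] <C=(λy. (let z = y in ((λw. (let x = 7 in 4)) (y * y)))), E=∅, S=∅, K=[arg]>
[2] <C=((λu. (let w = (if0 u then u else 7) in (-4 * 6))) ((-1 - 7) + 9)), E=∅, S=∅, K=[fun]>
[3] <C=(λu. (let w = (if0 u then u else 7) in (-4 * 6))), E=∅, S=∅, K=[arg :: fun]>
[4] <C=((-1 - 7) + 9), E=∅, S=∅, K=[fun :: fun]>
[5] <C=(-1 - 7), E=∅, S=∅, K=[addR :: fun :: fun]>
[6] <C=-1, E=∅, S=∅, K=[subR :: addR :: fun :: fun]>
[7] <C=7, E=∅, S=∅, K=[subL(-1) :: addR :: fun :: fun]>
[8] <C=9, E=∅, S=∅, K=[addL(-8) :: fun :: fun]>
[9] <C=(let w = (if0 u then u else 7) in (-4 * 6)), E={u↦0}, S={0↦1}, K=[fun]>
[10] <C=(if0 u then u else 7), E={u↦0}, S={0↦1}, K=[let w :: fun]>
[11] <C=u, E={u↦0}, S={0↦1}, K=[if0 :: let w :: fun]>
[12] <C=7, E={u↦0}, S={0↦1}, K=[let w :: fun]>
[13] <C=(-4 * 6), E={w↦1, u↦0}, S={0↦1, 1↦7}, K=[fun]>
[14] <C=-4, E={w↦1, u↦0}, S={0↦1, 1↦7}, K=[mulR :: fun]>
[15] <C=6, E={w↦1, u↦0}, S={0↦1, 1↦7}, K=[mulL(-4) :: fun]>
[16] <C=(let z = y in ((λw. (let x = 7 in 4)) (y * y))), E={y↦2}, S={0↦1, 1↦7, 2↦-24}, K=∅>
[17] <C=y, E={y↦2}, S={0↦1, 1↦7, 2↦-24}, K=[let z]>
[18] <C=((λw. (let x = 7 in 4)) (y * y)), E={z↦3, y↦2}, S={0↦1, 1↦7, 2↦-24, 3↦-24}, K=∅>
[19] <C=(λw. (let x = 7 in 4)), E={z↦3, y↦2}, S={0↦1, 1↦7, 2↦-24, 3↦-24}, K=[arg]>
[20] <C=(y * y), E={z↦3, y↦2}, S={0↦1, 1↦7, 2↦-24, 3↦-24}, K=[fun]>
[21] <C=y, E={z↦3, y↦2}, S={0↦1, 1↦7, 2↦-24, 3↦-24}, K=[mulR :: fun]>
[22] <C=y, E={z↦3, y↦2}, S={0↦1, 1↦7, 2↦-24, 3↦-24}, K=[mulL(-24) :: fun]>
[23] <C=(let x = 7 in 4), E={w↦4, z↦3, y↦2}, S={0↦1, 1↦7, 2↦-24, 3↦-24, 4↦576}, K=∅>
[24] <C=7, E={w↦4, z↦3, y↦2}, S={0↦1, 1↦7, 2↦-24, 3↦-24, 4↦576}, K=[let x]>
[25] <C=4, E={x↦5, w↦4, z↦3, y↦2}, S={0↦1, 1↦7, 2↦-24, 3↦-24, 4↦576, 5↦7}, K=∅>
→ final value 4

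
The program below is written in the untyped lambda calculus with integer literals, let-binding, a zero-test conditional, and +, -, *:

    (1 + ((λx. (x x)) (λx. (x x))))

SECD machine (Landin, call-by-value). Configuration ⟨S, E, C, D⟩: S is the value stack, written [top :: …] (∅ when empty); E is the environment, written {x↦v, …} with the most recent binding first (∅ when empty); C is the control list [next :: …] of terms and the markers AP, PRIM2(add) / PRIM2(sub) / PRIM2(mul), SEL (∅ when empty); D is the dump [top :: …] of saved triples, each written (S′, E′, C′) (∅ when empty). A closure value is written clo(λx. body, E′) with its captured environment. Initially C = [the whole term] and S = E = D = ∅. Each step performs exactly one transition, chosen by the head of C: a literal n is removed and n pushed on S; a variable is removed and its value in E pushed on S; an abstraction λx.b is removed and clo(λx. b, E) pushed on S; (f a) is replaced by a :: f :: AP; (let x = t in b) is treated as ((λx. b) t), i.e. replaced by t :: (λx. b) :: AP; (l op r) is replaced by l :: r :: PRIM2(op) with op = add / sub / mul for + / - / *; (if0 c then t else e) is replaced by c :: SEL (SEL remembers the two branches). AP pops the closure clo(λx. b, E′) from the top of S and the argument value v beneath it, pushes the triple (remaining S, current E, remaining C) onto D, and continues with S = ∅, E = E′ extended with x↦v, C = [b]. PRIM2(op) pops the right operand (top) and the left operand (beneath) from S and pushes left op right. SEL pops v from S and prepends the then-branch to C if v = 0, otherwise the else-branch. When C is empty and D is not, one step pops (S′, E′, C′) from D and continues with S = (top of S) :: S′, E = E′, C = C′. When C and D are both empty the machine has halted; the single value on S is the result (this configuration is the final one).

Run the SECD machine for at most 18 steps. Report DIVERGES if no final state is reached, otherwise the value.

t=0: ⟨S=∅; E=∅; C=[(1 + ((λx. (x x)) (λx. (x x))))]; D=∅⟩
t=1: ⟨S=∅; E=∅; C=[1 :: ((λx. (x x)) (λx. (x x))) :: PRIM2(add)]; D=∅⟩
t=2: ⟨S=[1]; E=∅; C=[((λx. (x x)) (λx. (x x))) :: PRIM2(add)]; D=∅⟩
t=3: ⟨S=[1]; E=∅; C=[(λx. (x x)) :: (λx. (x x)) :: AP :: PRIM2(add)]; D=∅⟩
t=4: ⟨S=[clo(λx. (x x), ∅) :: 1]; E=∅; C=[(λx. (x x)) :: AP :: PRIM2(add)]; D=∅⟩
t=5: ⟨S=[clo(λx. (x x), ∅) :: clo(λx. (x x), ∅) :: 1]; E=∅; C=[AP :: PRIM2(add)]; D=∅⟩
t=6: ⟨S=∅; E={x↦clo(λx. (x x), ∅)}; C=[(x x)]; D=[([1], ∅, [PRIM2(add)])]⟩
t=7: ⟨S=∅; E={x↦clo(λx. (x x), ∅)}; C=[x :: x :: AP]; D=[([1], ∅, [PRIM2(add)])]⟩
t=8: ⟨S=[clo(λx. (x x), ∅)]; E={x↦clo(λx. (x x), ∅)}; C=[x :: AP]; D=[([1], ∅, [PRIM2(add)])]⟩
t=9: ⟨S=[clo(λx. (x x), ∅) :: clo(λx. (x x), ∅)]; E={x↦clo(λx. (x x), ∅)}; C=[AP]; D=[([1], ∅, [PRIM2(add)])]⟩
t=10: ⟨S=∅; E={x↦clo(λx. (x x), ∅)}; C=[(x x)]; D=[(∅, {x↦clo(λx. (x x), ∅)}, ∅) :: ([1], ∅, [PRIM2(add)])]⟩
t=11: ⟨S=∅; E={x↦clo(λx. (x x), ∅)}; C=[x :: x :: AP]; D=[(∅, {x↦clo(λx. (x x), ∅)}, ∅) :: ([1], ∅, [PRIM2(add)])]⟩
t=12: ⟨S=[clo(λx. (x x), ∅)]; E={x↦clo(λx. (x x), ∅)}; C=[x :: AP]; D=[(∅, {x↦clo(λx. (x x), ∅)}, ∅) :: ([1], ∅, [PRIM2(add)])]⟩
t=13: ⟨S=[clo(λx. (x x), ∅) :: clo(λx. (x x), ∅)]; E={x↦clo(λx. (x x), ∅)}; C=[AP]; D=[(∅, {x↦clo(λx. (x x), ∅)}, ∅) :: ([1], ∅, [PRIM2(add)])]⟩
t=14: ⟨S=∅; E={x↦clo(λx. (x x), ∅)}; C=[(x x)]; D=[(∅, {x↦clo(λx. (x x), ∅)}, ∅) :: (∅, {x↦clo(λx. (x x), ∅)}, ∅) :: ([1], ∅, [PRIM2(add)])]⟩
t=15: ⟨S=∅; E={x↦clo(λx. (x x), ∅)}; C=[x :: x :: AP]; D=[(∅, {x↦clo(λx. (x x), ∅)}, ∅) :: (∅, {x↦clo(λx. (x x), ∅)}, ∅) :: ([1], ∅, [PRIM2(add)])]⟩
t=16: ⟨S=[clo(λx. (x x), ∅)]; E={x↦clo(λx. (x x), ∅)}; C=[x :: AP]; D=[(∅, {x↦clo(λx. (x x), ∅)}, ∅) :: (∅, {x↦clo(λx. (x x), ∅)}, ∅) :: ([1], ∅, [PRIM2(add)])]⟩
t=17: ⟨S=[clo(λx. (x x), ∅) :: clo(λx. (x x), ∅)]; E={x↦clo(λx. (x x), ∅)}; C=[AP]; D=[(∅, {x↦clo(λx. (x x), ∅)}, ∅) :: (∅, {x↦clo(λx. (x x), ∅)}, ∅) :: ([1], ∅, [PRIM2(add)])]⟩
t=18: ⟨S=∅; E={x↦clo(λx. (x x), ∅)}; C=[(x x)]; D=[(∅, {x↦clo(λx. (x x), ∅)}, ∅) :: (∅, {x↦clo(λx. (x x), ∅)}, ∅) :: (∅, {x↦clo(λx. (x x), ∅)}, ∅) :: ([1], ∅, [PRIM2(add)])]⟩
→ 18 transitions taken and the configuration is still not final: no result within 18 steps

Answer: DIVERGES (no final state within 18 steps)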